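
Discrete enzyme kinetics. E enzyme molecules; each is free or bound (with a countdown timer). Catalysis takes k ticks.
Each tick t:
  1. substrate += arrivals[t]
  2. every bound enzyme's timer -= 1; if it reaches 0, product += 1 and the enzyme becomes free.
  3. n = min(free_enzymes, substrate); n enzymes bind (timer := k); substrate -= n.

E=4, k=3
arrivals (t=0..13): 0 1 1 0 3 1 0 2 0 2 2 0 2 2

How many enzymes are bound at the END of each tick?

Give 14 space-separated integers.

t=0: arr=0 -> substrate=0 bound=0 product=0
t=1: arr=1 -> substrate=0 bound=1 product=0
t=2: arr=1 -> substrate=0 bound=2 product=0
t=3: arr=0 -> substrate=0 bound=2 product=0
t=4: arr=3 -> substrate=0 bound=4 product=1
t=5: arr=1 -> substrate=0 bound=4 product=2
t=6: arr=0 -> substrate=0 bound=4 product=2
t=7: arr=2 -> substrate=0 bound=3 product=5
t=8: arr=0 -> substrate=0 bound=2 product=6
t=9: arr=2 -> substrate=0 bound=4 product=6
t=10: arr=2 -> substrate=0 bound=4 product=8
t=11: arr=0 -> substrate=0 bound=4 product=8
t=12: arr=2 -> substrate=0 bound=4 product=10
t=13: arr=2 -> substrate=0 bound=4 product=12

Answer: 0 1 2 2 4 4 4 3 2 4 4 4 4 4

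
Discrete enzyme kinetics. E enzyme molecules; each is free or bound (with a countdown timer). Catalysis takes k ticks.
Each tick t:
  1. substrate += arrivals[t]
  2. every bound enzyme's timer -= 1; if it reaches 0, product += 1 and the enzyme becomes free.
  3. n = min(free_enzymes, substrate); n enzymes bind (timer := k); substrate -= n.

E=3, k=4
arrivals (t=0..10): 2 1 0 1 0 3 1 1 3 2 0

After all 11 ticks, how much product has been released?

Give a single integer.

Answer: 6

Derivation:
t=0: arr=2 -> substrate=0 bound=2 product=0
t=1: arr=1 -> substrate=0 bound=3 product=0
t=2: arr=0 -> substrate=0 bound=3 product=0
t=3: arr=1 -> substrate=1 bound=3 product=0
t=4: arr=0 -> substrate=0 bound=2 product=2
t=5: arr=3 -> substrate=1 bound=3 product=3
t=6: arr=1 -> substrate=2 bound=3 product=3
t=7: arr=1 -> substrate=3 bound=3 product=3
t=8: arr=3 -> substrate=5 bound=3 product=4
t=9: arr=2 -> substrate=5 bound=3 product=6
t=10: arr=0 -> substrate=5 bound=3 product=6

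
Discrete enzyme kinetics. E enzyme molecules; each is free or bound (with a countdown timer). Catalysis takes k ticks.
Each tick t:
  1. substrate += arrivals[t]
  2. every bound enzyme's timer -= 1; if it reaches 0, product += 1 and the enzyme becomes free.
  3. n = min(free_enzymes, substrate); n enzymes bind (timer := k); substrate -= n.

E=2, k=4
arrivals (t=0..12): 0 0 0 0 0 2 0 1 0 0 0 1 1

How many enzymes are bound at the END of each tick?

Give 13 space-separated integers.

Answer: 0 0 0 0 0 2 2 2 2 1 1 2 2

Derivation:
t=0: arr=0 -> substrate=0 bound=0 product=0
t=1: arr=0 -> substrate=0 bound=0 product=0
t=2: arr=0 -> substrate=0 bound=0 product=0
t=3: arr=0 -> substrate=0 bound=0 product=0
t=4: arr=0 -> substrate=0 bound=0 product=0
t=5: arr=2 -> substrate=0 bound=2 product=0
t=6: arr=0 -> substrate=0 bound=2 product=0
t=7: arr=1 -> substrate=1 bound=2 product=0
t=8: arr=0 -> substrate=1 bound=2 product=0
t=9: arr=0 -> substrate=0 bound=1 product=2
t=10: arr=0 -> substrate=0 bound=1 product=2
t=11: arr=1 -> substrate=0 bound=2 product=2
t=12: arr=1 -> substrate=1 bound=2 product=2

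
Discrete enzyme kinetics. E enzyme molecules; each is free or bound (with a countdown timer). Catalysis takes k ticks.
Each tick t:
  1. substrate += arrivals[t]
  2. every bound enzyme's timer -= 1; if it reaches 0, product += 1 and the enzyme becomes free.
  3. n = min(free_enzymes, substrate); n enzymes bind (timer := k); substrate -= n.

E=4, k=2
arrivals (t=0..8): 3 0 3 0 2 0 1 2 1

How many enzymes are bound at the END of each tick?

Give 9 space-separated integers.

Answer: 3 3 3 3 2 2 1 3 3

Derivation:
t=0: arr=3 -> substrate=0 bound=3 product=0
t=1: arr=0 -> substrate=0 bound=3 product=0
t=2: arr=3 -> substrate=0 bound=3 product=3
t=3: arr=0 -> substrate=0 bound=3 product=3
t=4: arr=2 -> substrate=0 bound=2 product=6
t=5: arr=0 -> substrate=0 bound=2 product=6
t=6: arr=1 -> substrate=0 bound=1 product=8
t=7: arr=2 -> substrate=0 bound=3 product=8
t=8: arr=1 -> substrate=0 bound=3 product=9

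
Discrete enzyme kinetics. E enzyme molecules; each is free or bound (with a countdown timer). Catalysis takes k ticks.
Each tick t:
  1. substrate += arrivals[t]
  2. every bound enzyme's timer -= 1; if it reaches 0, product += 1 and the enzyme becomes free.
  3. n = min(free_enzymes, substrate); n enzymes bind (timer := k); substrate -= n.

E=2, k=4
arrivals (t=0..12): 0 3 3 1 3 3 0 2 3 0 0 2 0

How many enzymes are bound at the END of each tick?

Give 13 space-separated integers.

Answer: 0 2 2 2 2 2 2 2 2 2 2 2 2

Derivation:
t=0: arr=0 -> substrate=0 bound=0 product=0
t=1: arr=3 -> substrate=1 bound=2 product=0
t=2: arr=3 -> substrate=4 bound=2 product=0
t=3: arr=1 -> substrate=5 bound=2 product=0
t=4: arr=3 -> substrate=8 bound=2 product=0
t=5: arr=3 -> substrate=9 bound=2 product=2
t=6: arr=0 -> substrate=9 bound=2 product=2
t=7: arr=2 -> substrate=11 bound=2 product=2
t=8: arr=3 -> substrate=14 bound=2 product=2
t=9: arr=0 -> substrate=12 bound=2 product=4
t=10: arr=0 -> substrate=12 bound=2 product=4
t=11: arr=2 -> substrate=14 bound=2 product=4
t=12: arr=0 -> substrate=14 bound=2 product=4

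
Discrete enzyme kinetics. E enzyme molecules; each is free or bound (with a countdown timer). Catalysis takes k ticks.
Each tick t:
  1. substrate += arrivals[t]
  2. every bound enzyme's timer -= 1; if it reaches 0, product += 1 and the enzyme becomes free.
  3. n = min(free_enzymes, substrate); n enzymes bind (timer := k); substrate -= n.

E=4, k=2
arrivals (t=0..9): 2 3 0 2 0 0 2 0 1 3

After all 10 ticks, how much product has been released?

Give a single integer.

Answer: 9

Derivation:
t=0: arr=2 -> substrate=0 bound=2 product=0
t=1: arr=3 -> substrate=1 bound=4 product=0
t=2: arr=0 -> substrate=0 bound=3 product=2
t=3: arr=2 -> substrate=0 bound=3 product=4
t=4: arr=0 -> substrate=0 bound=2 product=5
t=5: arr=0 -> substrate=0 bound=0 product=7
t=6: arr=2 -> substrate=0 bound=2 product=7
t=7: arr=0 -> substrate=0 bound=2 product=7
t=8: arr=1 -> substrate=0 bound=1 product=9
t=9: arr=3 -> substrate=0 bound=4 product=9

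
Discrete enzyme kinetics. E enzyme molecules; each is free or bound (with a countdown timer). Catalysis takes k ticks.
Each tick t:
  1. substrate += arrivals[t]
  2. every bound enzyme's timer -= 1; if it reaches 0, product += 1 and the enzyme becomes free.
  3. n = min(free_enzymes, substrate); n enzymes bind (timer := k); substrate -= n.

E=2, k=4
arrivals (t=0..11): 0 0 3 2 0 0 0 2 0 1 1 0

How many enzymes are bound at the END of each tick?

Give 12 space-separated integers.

t=0: arr=0 -> substrate=0 bound=0 product=0
t=1: arr=0 -> substrate=0 bound=0 product=0
t=2: arr=3 -> substrate=1 bound=2 product=0
t=3: arr=2 -> substrate=3 bound=2 product=0
t=4: arr=0 -> substrate=3 bound=2 product=0
t=5: arr=0 -> substrate=3 bound=2 product=0
t=6: arr=0 -> substrate=1 bound=2 product=2
t=7: arr=2 -> substrate=3 bound=2 product=2
t=8: arr=0 -> substrate=3 bound=2 product=2
t=9: arr=1 -> substrate=4 bound=2 product=2
t=10: arr=1 -> substrate=3 bound=2 product=4
t=11: arr=0 -> substrate=3 bound=2 product=4

Answer: 0 0 2 2 2 2 2 2 2 2 2 2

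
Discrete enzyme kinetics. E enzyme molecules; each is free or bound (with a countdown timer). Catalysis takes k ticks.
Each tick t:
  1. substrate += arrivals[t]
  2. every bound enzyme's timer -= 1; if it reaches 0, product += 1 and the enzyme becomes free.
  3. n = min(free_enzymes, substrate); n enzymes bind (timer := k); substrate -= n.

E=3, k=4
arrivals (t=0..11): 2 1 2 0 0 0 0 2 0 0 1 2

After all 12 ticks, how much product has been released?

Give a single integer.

t=0: arr=2 -> substrate=0 bound=2 product=0
t=1: arr=1 -> substrate=0 bound=3 product=0
t=2: arr=2 -> substrate=2 bound=3 product=0
t=3: arr=0 -> substrate=2 bound=3 product=0
t=4: arr=0 -> substrate=0 bound=3 product=2
t=5: arr=0 -> substrate=0 bound=2 product=3
t=6: arr=0 -> substrate=0 bound=2 product=3
t=7: arr=2 -> substrate=1 bound=3 product=3
t=8: arr=0 -> substrate=0 bound=2 product=5
t=9: arr=0 -> substrate=0 bound=2 product=5
t=10: arr=1 -> substrate=0 bound=3 product=5
t=11: arr=2 -> substrate=1 bound=3 product=6

Answer: 6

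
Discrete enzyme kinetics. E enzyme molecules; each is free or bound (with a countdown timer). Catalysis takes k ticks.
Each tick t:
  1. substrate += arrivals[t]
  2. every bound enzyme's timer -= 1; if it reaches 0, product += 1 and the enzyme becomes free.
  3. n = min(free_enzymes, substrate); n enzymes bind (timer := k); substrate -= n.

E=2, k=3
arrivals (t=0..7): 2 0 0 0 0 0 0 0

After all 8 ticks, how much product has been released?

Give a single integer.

t=0: arr=2 -> substrate=0 bound=2 product=0
t=1: arr=0 -> substrate=0 bound=2 product=0
t=2: arr=0 -> substrate=0 bound=2 product=0
t=3: arr=0 -> substrate=0 bound=0 product=2
t=4: arr=0 -> substrate=0 bound=0 product=2
t=5: arr=0 -> substrate=0 bound=0 product=2
t=6: arr=0 -> substrate=0 bound=0 product=2
t=7: arr=0 -> substrate=0 bound=0 product=2

Answer: 2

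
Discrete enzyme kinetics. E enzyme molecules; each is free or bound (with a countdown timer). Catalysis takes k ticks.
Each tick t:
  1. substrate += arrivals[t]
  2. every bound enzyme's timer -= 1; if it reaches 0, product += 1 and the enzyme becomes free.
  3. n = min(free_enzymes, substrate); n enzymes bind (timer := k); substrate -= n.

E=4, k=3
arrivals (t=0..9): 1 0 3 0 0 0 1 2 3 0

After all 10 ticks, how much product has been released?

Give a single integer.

Answer: 5

Derivation:
t=0: arr=1 -> substrate=0 bound=1 product=0
t=1: arr=0 -> substrate=0 bound=1 product=0
t=2: arr=3 -> substrate=0 bound=4 product=0
t=3: arr=0 -> substrate=0 bound=3 product=1
t=4: arr=0 -> substrate=0 bound=3 product=1
t=5: arr=0 -> substrate=0 bound=0 product=4
t=6: arr=1 -> substrate=0 bound=1 product=4
t=7: arr=2 -> substrate=0 bound=3 product=4
t=8: arr=3 -> substrate=2 bound=4 product=4
t=9: arr=0 -> substrate=1 bound=4 product=5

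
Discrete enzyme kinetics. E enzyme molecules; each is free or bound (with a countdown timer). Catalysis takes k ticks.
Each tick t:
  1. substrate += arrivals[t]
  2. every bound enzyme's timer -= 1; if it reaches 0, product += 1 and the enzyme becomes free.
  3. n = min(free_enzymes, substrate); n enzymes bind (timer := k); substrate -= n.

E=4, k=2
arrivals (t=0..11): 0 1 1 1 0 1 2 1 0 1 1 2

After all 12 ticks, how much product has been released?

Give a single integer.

t=0: arr=0 -> substrate=0 bound=0 product=0
t=1: arr=1 -> substrate=0 bound=1 product=0
t=2: arr=1 -> substrate=0 bound=2 product=0
t=3: arr=1 -> substrate=0 bound=2 product=1
t=4: arr=0 -> substrate=0 bound=1 product=2
t=5: arr=1 -> substrate=0 bound=1 product=3
t=6: arr=2 -> substrate=0 bound=3 product=3
t=7: arr=1 -> substrate=0 bound=3 product=4
t=8: arr=0 -> substrate=0 bound=1 product=6
t=9: arr=1 -> substrate=0 bound=1 product=7
t=10: arr=1 -> substrate=0 bound=2 product=7
t=11: arr=2 -> substrate=0 bound=3 product=8

Answer: 8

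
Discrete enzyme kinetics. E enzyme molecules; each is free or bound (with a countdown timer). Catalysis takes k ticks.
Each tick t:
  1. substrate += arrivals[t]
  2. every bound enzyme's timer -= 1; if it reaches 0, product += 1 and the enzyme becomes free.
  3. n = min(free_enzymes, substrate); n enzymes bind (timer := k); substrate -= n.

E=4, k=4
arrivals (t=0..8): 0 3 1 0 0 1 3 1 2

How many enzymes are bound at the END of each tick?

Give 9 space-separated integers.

t=0: arr=0 -> substrate=0 bound=0 product=0
t=1: arr=3 -> substrate=0 bound=3 product=0
t=2: arr=1 -> substrate=0 bound=4 product=0
t=3: arr=0 -> substrate=0 bound=4 product=0
t=4: arr=0 -> substrate=0 bound=4 product=0
t=5: arr=1 -> substrate=0 bound=2 product=3
t=6: arr=3 -> substrate=0 bound=4 product=4
t=7: arr=1 -> substrate=1 bound=4 product=4
t=8: arr=2 -> substrate=3 bound=4 product=4

Answer: 0 3 4 4 4 2 4 4 4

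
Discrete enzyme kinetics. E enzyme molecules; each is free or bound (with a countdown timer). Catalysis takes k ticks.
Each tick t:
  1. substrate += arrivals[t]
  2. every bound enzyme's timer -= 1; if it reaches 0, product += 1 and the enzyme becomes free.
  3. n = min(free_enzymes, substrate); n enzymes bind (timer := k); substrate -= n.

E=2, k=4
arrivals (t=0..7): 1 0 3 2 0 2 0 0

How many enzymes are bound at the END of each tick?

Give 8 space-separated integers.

Answer: 1 1 2 2 2 2 2 2

Derivation:
t=0: arr=1 -> substrate=0 bound=1 product=0
t=1: arr=0 -> substrate=0 bound=1 product=0
t=2: arr=3 -> substrate=2 bound=2 product=0
t=3: arr=2 -> substrate=4 bound=2 product=0
t=4: arr=0 -> substrate=3 bound=2 product=1
t=5: arr=2 -> substrate=5 bound=2 product=1
t=6: arr=0 -> substrate=4 bound=2 product=2
t=7: arr=0 -> substrate=4 bound=2 product=2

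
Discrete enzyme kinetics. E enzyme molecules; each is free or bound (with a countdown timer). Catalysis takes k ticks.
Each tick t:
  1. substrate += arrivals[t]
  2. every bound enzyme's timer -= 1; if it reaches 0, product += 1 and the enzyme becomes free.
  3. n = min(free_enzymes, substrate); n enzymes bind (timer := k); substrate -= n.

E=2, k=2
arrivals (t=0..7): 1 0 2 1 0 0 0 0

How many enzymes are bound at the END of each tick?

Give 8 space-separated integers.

t=0: arr=1 -> substrate=0 bound=1 product=0
t=1: arr=0 -> substrate=0 bound=1 product=0
t=2: arr=2 -> substrate=0 bound=2 product=1
t=3: arr=1 -> substrate=1 bound=2 product=1
t=4: arr=0 -> substrate=0 bound=1 product=3
t=5: arr=0 -> substrate=0 bound=1 product=3
t=6: arr=0 -> substrate=0 bound=0 product=4
t=7: arr=0 -> substrate=0 bound=0 product=4

Answer: 1 1 2 2 1 1 0 0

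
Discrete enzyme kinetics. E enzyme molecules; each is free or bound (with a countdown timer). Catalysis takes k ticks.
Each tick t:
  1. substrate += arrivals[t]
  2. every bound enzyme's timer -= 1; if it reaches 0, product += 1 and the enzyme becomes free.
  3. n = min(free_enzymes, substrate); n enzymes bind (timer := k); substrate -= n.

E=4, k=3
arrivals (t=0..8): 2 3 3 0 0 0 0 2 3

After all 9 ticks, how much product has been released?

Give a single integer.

t=0: arr=2 -> substrate=0 bound=2 product=0
t=1: arr=3 -> substrate=1 bound=4 product=0
t=2: arr=3 -> substrate=4 bound=4 product=0
t=3: arr=0 -> substrate=2 bound=4 product=2
t=4: arr=0 -> substrate=0 bound=4 product=4
t=5: arr=0 -> substrate=0 bound=4 product=4
t=6: arr=0 -> substrate=0 bound=2 product=6
t=7: arr=2 -> substrate=0 bound=2 product=8
t=8: arr=3 -> substrate=1 bound=4 product=8

Answer: 8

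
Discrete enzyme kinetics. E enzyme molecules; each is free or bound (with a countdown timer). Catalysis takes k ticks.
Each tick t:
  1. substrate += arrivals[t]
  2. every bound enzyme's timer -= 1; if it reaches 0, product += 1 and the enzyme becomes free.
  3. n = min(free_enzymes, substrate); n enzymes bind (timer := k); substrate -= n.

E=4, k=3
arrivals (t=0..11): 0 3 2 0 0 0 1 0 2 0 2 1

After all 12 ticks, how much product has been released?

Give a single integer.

Answer: 8

Derivation:
t=0: arr=0 -> substrate=0 bound=0 product=0
t=1: arr=3 -> substrate=0 bound=3 product=0
t=2: arr=2 -> substrate=1 bound=4 product=0
t=3: arr=0 -> substrate=1 bound=4 product=0
t=4: arr=0 -> substrate=0 bound=2 product=3
t=5: arr=0 -> substrate=0 bound=1 product=4
t=6: arr=1 -> substrate=0 bound=2 product=4
t=7: arr=0 -> substrate=0 bound=1 product=5
t=8: arr=2 -> substrate=0 bound=3 product=5
t=9: arr=0 -> substrate=0 bound=2 product=6
t=10: arr=2 -> substrate=0 bound=4 product=6
t=11: arr=1 -> substrate=0 bound=3 product=8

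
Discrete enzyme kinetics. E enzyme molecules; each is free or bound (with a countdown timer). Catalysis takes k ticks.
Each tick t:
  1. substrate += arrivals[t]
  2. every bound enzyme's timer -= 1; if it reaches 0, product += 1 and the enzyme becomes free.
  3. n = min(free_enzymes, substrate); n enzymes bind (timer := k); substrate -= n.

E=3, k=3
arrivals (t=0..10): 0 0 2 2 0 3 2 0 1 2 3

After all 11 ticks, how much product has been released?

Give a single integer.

Answer: 6

Derivation:
t=0: arr=0 -> substrate=0 bound=0 product=0
t=1: arr=0 -> substrate=0 bound=0 product=0
t=2: arr=2 -> substrate=0 bound=2 product=0
t=3: arr=2 -> substrate=1 bound=3 product=0
t=4: arr=0 -> substrate=1 bound=3 product=0
t=5: arr=3 -> substrate=2 bound=3 product=2
t=6: arr=2 -> substrate=3 bound=3 product=3
t=7: arr=0 -> substrate=3 bound=3 product=3
t=8: arr=1 -> substrate=2 bound=3 product=5
t=9: arr=2 -> substrate=3 bound=3 product=6
t=10: arr=3 -> substrate=6 bound=3 product=6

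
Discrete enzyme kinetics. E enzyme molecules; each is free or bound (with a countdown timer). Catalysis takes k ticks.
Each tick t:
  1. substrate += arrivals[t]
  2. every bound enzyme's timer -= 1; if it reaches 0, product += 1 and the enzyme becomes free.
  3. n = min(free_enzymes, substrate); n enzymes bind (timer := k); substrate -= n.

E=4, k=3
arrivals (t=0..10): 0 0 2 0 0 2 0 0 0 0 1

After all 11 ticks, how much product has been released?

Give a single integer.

t=0: arr=0 -> substrate=0 bound=0 product=0
t=1: arr=0 -> substrate=0 bound=0 product=0
t=2: arr=2 -> substrate=0 bound=2 product=0
t=3: arr=0 -> substrate=0 bound=2 product=0
t=4: arr=0 -> substrate=0 bound=2 product=0
t=5: arr=2 -> substrate=0 bound=2 product=2
t=6: arr=0 -> substrate=0 bound=2 product=2
t=7: arr=0 -> substrate=0 bound=2 product=2
t=8: arr=0 -> substrate=0 bound=0 product=4
t=9: arr=0 -> substrate=0 bound=0 product=4
t=10: arr=1 -> substrate=0 bound=1 product=4

Answer: 4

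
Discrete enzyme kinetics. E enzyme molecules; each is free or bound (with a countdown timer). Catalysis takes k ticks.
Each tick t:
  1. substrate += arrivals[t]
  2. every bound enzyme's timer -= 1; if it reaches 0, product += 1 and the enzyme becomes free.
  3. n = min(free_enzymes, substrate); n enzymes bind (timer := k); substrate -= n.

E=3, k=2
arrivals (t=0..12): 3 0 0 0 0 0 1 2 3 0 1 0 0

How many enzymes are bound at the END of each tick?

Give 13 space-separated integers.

Answer: 3 3 0 0 0 0 1 3 3 3 3 1 0

Derivation:
t=0: arr=3 -> substrate=0 bound=3 product=0
t=1: arr=0 -> substrate=0 bound=3 product=0
t=2: arr=0 -> substrate=0 bound=0 product=3
t=3: arr=0 -> substrate=0 bound=0 product=3
t=4: arr=0 -> substrate=0 bound=0 product=3
t=5: arr=0 -> substrate=0 bound=0 product=3
t=6: arr=1 -> substrate=0 bound=1 product=3
t=7: arr=2 -> substrate=0 bound=3 product=3
t=8: arr=3 -> substrate=2 bound=3 product=4
t=9: arr=0 -> substrate=0 bound=3 product=6
t=10: arr=1 -> substrate=0 bound=3 product=7
t=11: arr=0 -> substrate=0 bound=1 product=9
t=12: arr=0 -> substrate=0 bound=0 product=10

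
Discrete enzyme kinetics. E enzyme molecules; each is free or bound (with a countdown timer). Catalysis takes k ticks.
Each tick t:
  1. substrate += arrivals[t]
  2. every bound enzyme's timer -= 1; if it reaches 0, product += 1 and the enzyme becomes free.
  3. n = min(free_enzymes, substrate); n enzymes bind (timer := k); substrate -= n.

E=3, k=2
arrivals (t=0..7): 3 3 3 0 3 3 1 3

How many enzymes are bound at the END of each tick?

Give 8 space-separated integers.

t=0: arr=3 -> substrate=0 bound=3 product=0
t=1: arr=3 -> substrate=3 bound=3 product=0
t=2: arr=3 -> substrate=3 bound=3 product=3
t=3: arr=0 -> substrate=3 bound=3 product=3
t=4: arr=3 -> substrate=3 bound=3 product=6
t=5: arr=3 -> substrate=6 bound=3 product=6
t=6: arr=1 -> substrate=4 bound=3 product=9
t=7: arr=3 -> substrate=7 bound=3 product=9

Answer: 3 3 3 3 3 3 3 3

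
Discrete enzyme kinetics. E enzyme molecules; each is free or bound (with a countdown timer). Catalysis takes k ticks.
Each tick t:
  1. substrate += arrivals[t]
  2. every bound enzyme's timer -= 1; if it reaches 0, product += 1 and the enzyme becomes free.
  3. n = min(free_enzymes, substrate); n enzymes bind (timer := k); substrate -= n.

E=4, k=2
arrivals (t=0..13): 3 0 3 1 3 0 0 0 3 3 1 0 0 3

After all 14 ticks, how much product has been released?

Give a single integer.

t=0: arr=3 -> substrate=0 bound=3 product=0
t=1: arr=0 -> substrate=0 bound=3 product=0
t=2: arr=3 -> substrate=0 bound=3 product=3
t=3: arr=1 -> substrate=0 bound=4 product=3
t=4: arr=3 -> substrate=0 bound=4 product=6
t=5: arr=0 -> substrate=0 bound=3 product=7
t=6: arr=0 -> substrate=0 bound=0 product=10
t=7: arr=0 -> substrate=0 bound=0 product=10
t=8: arr=3 -> substrate=0 bound=3 product=10
t=9: arr=3 -> substrate=2 bound=4 product=10
t=10: arr=1 -> substrate=0 bound=4 product=13
t=11: arr=0 -> substrate=0 bound=3 product=14
t=12: arr=0 -> substrate=0 bound=0 product=17
t=13: arr=3 -> substrate=0 bound=3 product=17

Answer: 17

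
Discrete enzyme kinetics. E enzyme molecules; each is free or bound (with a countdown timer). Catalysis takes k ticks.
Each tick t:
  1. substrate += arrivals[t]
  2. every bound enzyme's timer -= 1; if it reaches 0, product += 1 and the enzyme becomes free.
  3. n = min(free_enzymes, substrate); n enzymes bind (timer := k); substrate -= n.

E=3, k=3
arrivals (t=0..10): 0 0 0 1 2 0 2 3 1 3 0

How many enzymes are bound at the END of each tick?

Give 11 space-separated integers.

t=0: arr=0 -> substrate=0 bound=0 product=0
t=1: arr=0 -> substrate=0 bound=0 product=0
t=2: arr=0 -> substrate=0 bound=0 product=0
t=3: arr=1 -> substrate=0 bound=1 product=0
t=4: arr=2 -> substrate=0 bound=3 product=0
t=5: arr=0 -> substrate=0 bound=3 product=0
t=6: arr=2 -> substrate=1 bound=3 product=1
t=7: arr=3 -> substrate=2 bound=3 product=3
t=8: arr=1 -> substrate=3 bound=3 product=3
t=9: arr=3 -> substrate=5 bound=3 product=4
t=10: arr=0 -> substrate=3 bound=3 product=6

Answer: 0 0 0 1 3 3 3 3 3 3 3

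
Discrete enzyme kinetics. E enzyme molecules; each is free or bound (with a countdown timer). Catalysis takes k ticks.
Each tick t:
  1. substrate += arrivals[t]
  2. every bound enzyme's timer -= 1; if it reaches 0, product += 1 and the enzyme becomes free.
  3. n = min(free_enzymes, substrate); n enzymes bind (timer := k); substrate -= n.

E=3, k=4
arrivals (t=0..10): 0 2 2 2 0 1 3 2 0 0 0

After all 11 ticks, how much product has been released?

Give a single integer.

t=0: arr=0 -> substrate=0 bound=0 product=0
t=1: arr=2 -> substrate=0 bound=2 product=0
t=2: arr=2 -> substrate=1 bound=3 product=0
t=3: arr=2 -> substrate=3 bound=3 product=0
t=4: arr=0 -> substrate=3 bound=3 product=0
t=5: arr=1 -> substrate=2 bound=3 product=2
t=6: arr=3 -> substrate=4 bound=3 product=3
t=7: arr=2 -> substrate=6 bound=3 product=3
t=8: arr=0 -> substrate=6 bound=3 product=3
t=9: arr=0 -> substrate=4 bound=3 product=5
t=10: arr=0 -> substrate=3 bound=3 product=6

Answer: 6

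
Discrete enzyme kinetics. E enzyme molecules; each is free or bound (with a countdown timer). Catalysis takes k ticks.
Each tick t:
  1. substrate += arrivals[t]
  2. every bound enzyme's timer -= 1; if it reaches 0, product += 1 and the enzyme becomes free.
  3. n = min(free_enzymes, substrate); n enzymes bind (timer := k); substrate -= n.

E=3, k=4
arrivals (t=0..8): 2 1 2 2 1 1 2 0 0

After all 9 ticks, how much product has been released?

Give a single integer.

Answer: 5

Derivation:
t=0: arr=2 -> substrate=0 bound=2 product=0
t=1: arr=1 -> substrate=0 bound=3 product=0
t=2: arr=2 -> substrate=2 bound=3 product=0
t=3: arr=2 -> substrate=4 bound=3 product=0
t=4: arr=1 -> substrate=3 bound=3 product=2
t=5: arr=1 -> substrate=3 bound=3 product=3
t=6: arr=2 -> substrate=5 bound=3 product=3
t=7: arr=0 -> substrate=5 bound=3 product=3
t=8: arr=0 -> substrate=3 bound=3 product=5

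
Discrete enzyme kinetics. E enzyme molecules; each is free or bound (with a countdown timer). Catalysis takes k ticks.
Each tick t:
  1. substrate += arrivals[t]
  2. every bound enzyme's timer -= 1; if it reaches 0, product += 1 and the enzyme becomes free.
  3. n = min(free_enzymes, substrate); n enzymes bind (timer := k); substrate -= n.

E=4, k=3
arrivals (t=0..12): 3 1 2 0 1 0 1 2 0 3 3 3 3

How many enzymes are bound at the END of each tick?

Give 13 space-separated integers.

Answer: 3 4 4 3 3 3 2 3 3 4 4 4 4

Derivation:
t=0: arr=3 -> substrate=0 bound=3 product=0
t=1: arr=1 -> substrate=0 bound=4 product=0
t=2: arr=2 -> substrate=2 bound=4 product=0
t=3: arr=0 -> substrate=0 bound=3 product=3
t=4: arr=1 -> substrate=0 bound=3 product=4
t=5: arr=0 -> substrate=0 bound=3 product=4
t=6: arr=1 -> substrate=0 bound=2 product=6
t=7: arr=2 -> substrate=0 bound=3 product=7
t=8: arr=0 -> substrate=0 bound=3 product=7
t=9: arr=3 -> substrate=1 bound=4 product=8
t=10: arr=3 -> substrate=2 bound=4 product=10
t=11: arr=3 -> substrate=5 bound=4 product=10
t=12: arr=3 -> substrate=6 bound=4 product=12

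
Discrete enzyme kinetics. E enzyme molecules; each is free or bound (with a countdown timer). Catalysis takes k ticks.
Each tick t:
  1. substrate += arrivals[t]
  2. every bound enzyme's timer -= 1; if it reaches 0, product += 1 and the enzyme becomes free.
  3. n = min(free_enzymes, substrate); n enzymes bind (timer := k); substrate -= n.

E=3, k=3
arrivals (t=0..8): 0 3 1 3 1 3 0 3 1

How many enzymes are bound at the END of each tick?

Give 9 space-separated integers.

t=0: arr=0 -> substrate=0 bound=0 product=0
t=1: arr=3 -> substrate=0 bound=3 product=0
t=2: arr=1 -> substrate=1 bound=3 product=0
t=3: arr=3 -> substrate=4 bound=3 product=0
t=4: arr=1 -> substrate=2 bound=3 product=3
t=5: arr=3 -> substrate=5 bound=3 product=3
t=6: arr=0 -> substrate=5 bound=3 product=3
t=7: arr=3 -> substrate=5 bound=3 product=6
t=8: arr=1 -> substrate=6 bound=3 product=6

Answer: 0 3 3 3 3 3 3 3 3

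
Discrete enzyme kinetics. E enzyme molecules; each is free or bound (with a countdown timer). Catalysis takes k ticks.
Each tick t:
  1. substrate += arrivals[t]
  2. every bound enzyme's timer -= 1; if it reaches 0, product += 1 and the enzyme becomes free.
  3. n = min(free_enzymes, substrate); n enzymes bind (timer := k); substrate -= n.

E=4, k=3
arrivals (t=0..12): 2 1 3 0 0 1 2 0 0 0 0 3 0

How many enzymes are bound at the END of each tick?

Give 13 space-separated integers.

t=0: arr=2 -> substrate=0 bound=2 product=0
t=1: arr=1 -> substrate=0 bound=3 product=0
t=2: arr=3 -> substrate=2 bound=4 product=0
t=3: arr=0 -> substrate=0 bound=4 product=2
t=4: arr=0 -> substrate=0 bound=3 product=3
t=5: arr=1 -> substrate=0 bound=3 product=4
t=6: arr=2 -> substrate=0 bound=3 product=6
t=7: arr=0 -> substrate=0 bound=3 product=6
t=8: arr=0 -> substrate=0 bound=2 product=7
t=9: arr=0 -> substrate=0 bound=0 product=9
t=10: arr=0 -> substrate=0 bound=0 product=9
t=11: arr=3 -> substrate=0 bound=3 product=9
t=12: arr=0 -> substrate=0 bound=3 product=9

Answer: 2 3 4 4 3 3 3 3 2 0 0 3 3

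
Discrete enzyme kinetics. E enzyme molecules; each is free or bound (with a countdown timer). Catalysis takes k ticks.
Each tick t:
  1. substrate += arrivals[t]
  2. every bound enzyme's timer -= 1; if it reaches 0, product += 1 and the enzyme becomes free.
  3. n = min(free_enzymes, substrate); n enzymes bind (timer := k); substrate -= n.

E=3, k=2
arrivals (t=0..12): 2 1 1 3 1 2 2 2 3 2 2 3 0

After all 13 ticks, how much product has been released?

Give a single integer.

t=0: arr=2 -> substrate=0 bound=2 product=0
t=1: arr=1 -> substrate=0 bound=3 product=0
t=2: arr=1 -> substrate=0 bound=2 product=2
t=3: arr=3 -> substrate=1 bound=3 product=3
t=4: arr=1 -> substrate=1 bound=3 product=4
t=5: arr=2 -> substrate=1 bound=3 product=6
t=6: arr=2 -> substrate=2 bound=3 product=7
t=7: arr=2 -> substrate=2 bound=3 product=9
t=8: arr=3 -> substrate=4 bound=3 product=10
t=9: arr=2 -> substrate=4 bound=3 product=12
t=10: arr=2 -> substrate=5 bound=3 product=13
t=11: arr=3 -> substrate=6 bound=3 product=15
t=12: arr=0 -> substrate=5 bound=3 product=16

Answer: 16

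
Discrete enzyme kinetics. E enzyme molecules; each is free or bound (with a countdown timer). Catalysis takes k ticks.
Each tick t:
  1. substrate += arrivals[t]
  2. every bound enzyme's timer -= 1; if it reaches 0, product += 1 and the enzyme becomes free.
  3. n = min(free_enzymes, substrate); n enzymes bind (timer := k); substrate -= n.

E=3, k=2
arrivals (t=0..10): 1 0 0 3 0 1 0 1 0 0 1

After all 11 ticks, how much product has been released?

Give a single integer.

t=0: arr=1 -> substrate=0 bound=1 product=0
t=1: arr=0 -> substrate=0 bound=1 product=0
t=2: arr=0 -> substrate=0 bound=0 product=1
t=3: arr=3 -> substrate=0 bound=3 product=1
t=4: arr=0 -> substrate=0 bound=3 product=1
t=5: arr=1 -> substrate=0 bound=1 product=4
t=6: arr=0 -> substrate=0 bound=1 product=4
t=7: arr=1 -> substrate=0 bound=1 product=5
t=8: arr=0 -> substrate=0 bound=1 product=5
t=9: arr=0 -> substrate=0 bound=0 product=6
t=10: arr=1 -> substrate=0 bound=1 product=6

Answer: 6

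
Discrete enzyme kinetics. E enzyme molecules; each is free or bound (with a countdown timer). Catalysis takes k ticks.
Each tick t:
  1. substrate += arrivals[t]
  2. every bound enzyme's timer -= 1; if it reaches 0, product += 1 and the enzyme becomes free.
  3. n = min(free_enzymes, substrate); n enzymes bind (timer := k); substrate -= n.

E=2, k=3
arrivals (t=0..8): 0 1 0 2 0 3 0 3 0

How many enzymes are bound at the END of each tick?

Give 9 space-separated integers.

t=0: arr=0 -> substrate=0 bound=0 product=0
t=1: arr=1 -> substrate=0 bound=1 product=0
t=2: arr=0 -> substrate=0 bound=1 product=0
t=3: arr=2 -> substrate=1 bound=2 product=0
t=4: arr=0 -> substrate=0 bound=2 product=1
t=5: arr=3 -> substrate=3 bound=2 product=1
t=6: arr=0 -> substrate=2 bound=2 product=2
t=7: arr=3 -> substrate=4 bound=2 product=3
t=8: arr=0 -> substrate=4 bound=2 product=3

Answer: 0 1 1 2 2 2 2 2 2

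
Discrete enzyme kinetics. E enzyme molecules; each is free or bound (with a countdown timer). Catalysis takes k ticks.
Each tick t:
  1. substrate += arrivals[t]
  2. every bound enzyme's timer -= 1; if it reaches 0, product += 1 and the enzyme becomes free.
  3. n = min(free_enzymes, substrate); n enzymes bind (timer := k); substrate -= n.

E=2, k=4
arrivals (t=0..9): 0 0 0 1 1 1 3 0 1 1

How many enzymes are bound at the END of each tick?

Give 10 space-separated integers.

t=0: arr=0 -> substrate=0 bound=0 product=0
t=1: arr=0 -> substrate=0 bound=0 product=0
t=2: arr=0 -> substrate=0 bound=0 product=0
t=3: arr=1 -> substrate=0 bound=1 product=0
t=4: arr=1 -> substrate=0 bound=2 product=0
t=5: arr=1 -> substrate=1 bound=2 product=0
t=6: arr=3 -> substrate=4 bound=2 product=0
t=7: arr=0 -> substrate=3 bound=2 product=1
t=8: arr=1 -> substrate=3 bound=2 product=2
t=9: arr=1 -> substrate=4 bound=2 product=2

Answer: 0 0 0 1 2 2 2 2 2 2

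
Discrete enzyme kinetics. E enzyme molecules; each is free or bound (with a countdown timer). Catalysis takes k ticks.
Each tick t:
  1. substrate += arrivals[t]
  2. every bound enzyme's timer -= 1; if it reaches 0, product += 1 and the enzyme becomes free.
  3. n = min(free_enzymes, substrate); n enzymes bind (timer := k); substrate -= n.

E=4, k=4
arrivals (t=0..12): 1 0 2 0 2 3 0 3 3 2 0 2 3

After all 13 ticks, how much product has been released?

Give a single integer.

Answer: 9

Derivation:
t=0: arr=1 -> substrate=0 bound=1 product=0
t=1: arr=0 -> substrate=0 bound=1 product=0
t=2: arr=2 -> substrate=0 bound=3 product=0
t=3: arr=0 -> substrate=0 bound=3 product=0
t=4: arr=2 -> substrate=0 bound=4 product=1
t=5: arr=3 -> substrate=3 bound=4 product=1
t=6: arr=0 -> substrate=1 bound=4 product=3
t=7: arr=3 -> substrate=4 bound=4 product=3
t=8: arr=3 -> substrate=5 bound=4 product=5
t=9: arr=2 -> substrate=7 bound=4 product=5
t=10: arr=0 -> substrate=5 bound=4 product=7
t=11: arr=2 -> substrate=7 bound=4 product=7
t=12: arr=3 -> substrate=8 bound=4 product=9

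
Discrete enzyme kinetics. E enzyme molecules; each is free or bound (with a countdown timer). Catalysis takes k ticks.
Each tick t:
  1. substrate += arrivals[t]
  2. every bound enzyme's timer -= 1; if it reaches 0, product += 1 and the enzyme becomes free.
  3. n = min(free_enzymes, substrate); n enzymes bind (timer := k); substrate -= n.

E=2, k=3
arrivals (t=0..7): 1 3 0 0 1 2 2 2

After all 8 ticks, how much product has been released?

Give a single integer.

t=0: arr=1 -> substrate=0 bound=1 product=0
t=1: arr=3 -> substrate=2 bound=2 product=0
t=2: arr=0 -> substrate=2 bound=2 product=0
t=3: arr=0 -> substrate=1 bound=2 product=1
t=4: arr=1 -> substrate=1 bound=2 product=2
t=5: arr=2 -> substrate=3 bound=2 product=2
t=6: arr=2 -> substrate=4 bound=2 product=3
t=7: arr=2 -> substrate=5 bound=2 product=4

Answer: 4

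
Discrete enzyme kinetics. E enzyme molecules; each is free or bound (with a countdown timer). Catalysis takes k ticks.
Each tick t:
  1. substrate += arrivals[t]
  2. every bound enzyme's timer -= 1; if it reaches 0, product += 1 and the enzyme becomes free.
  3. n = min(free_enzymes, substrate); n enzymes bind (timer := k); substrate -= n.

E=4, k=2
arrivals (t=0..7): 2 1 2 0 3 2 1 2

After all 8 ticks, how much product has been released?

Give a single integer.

t=0: arr=2 -> substrate=0 bound=2 product=0
t=1: arr=1 -> substrate=0 bound=3 product=0
t=2: arr=2 -> substrate=0 bound=3 product=2
t=3: arr=0 -> substrate=0 bound=2 product=3
t=4: arr=3 -> substrate=0 bound=3 product=5
t=5: arr=2 -> substrate=1 bound=4 product=5
t=6: arr=1 -> substrate=0 bound=3 product=8
t=7: arr=2 -> substrate=0 bound=4 product=9

Answer: 9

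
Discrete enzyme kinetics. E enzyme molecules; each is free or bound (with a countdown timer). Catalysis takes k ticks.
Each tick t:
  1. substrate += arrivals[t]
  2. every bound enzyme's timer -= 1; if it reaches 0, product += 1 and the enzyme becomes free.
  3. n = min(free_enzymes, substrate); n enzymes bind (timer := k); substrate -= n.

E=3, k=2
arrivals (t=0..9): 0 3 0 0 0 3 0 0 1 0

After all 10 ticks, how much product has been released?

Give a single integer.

t=0: arr=0 -> substrate=0 bound=0 product=0
t=1: arr=3 -> substrate=0 bound=3 product=0
t=2: arr=0 -> substrate=0 bound=3 product=0
t=3: arr=0 -> substrate=0 bound=0 product=3
t=4: arr=0 -> substrate=0 bound=0 product=3
t=5: arr=3 -> substrate=0 bound=3 product=3
t=6: arr=0 -> substrate=0 bound=3 product=3
t=7: arr=0 -> substrate=0 bound=0 product=6
t=8: arr=1 -> substrate=0 bound=1 product=6
t=9: arr=0 -> substrate=0 bound=1 product=6

Answer: 6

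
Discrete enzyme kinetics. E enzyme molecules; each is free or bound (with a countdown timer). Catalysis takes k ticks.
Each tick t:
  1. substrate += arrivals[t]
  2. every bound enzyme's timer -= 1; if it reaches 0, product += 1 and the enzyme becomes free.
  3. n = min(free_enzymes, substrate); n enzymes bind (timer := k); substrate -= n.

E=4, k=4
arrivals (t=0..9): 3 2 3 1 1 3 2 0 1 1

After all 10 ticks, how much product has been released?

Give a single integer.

t=0: arr=3 -> substrate=0 bound=3 product=0
t=1: arr=2 -> substrate=1 bound=4 product=0
t=2: arr=3 -> substrate=4 bound=4 product=0
t=3: arr=1 -> substrate=5 bound=4 product=0
t=4: arr=1 -> substrate=3 bound=4 product=3
t=5: arr=3 -> substrate=5 bound=4 product=4
t=6: arr=2 -> substrate=7 bound=4 product=4
t=7: arr=0 -> substrate=7 bound=4 product=4
t=8: arr=1 -> substrate=5 bound=4 product=7
t=9: arr=1 -> substrate=5 bound=4 product=8

Answer: 8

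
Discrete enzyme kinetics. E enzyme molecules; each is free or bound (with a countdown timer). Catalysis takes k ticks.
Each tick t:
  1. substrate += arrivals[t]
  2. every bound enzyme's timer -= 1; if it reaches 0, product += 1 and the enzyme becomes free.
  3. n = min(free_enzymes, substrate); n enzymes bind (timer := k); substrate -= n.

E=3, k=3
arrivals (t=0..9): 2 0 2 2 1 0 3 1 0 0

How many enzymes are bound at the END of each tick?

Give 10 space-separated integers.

Answer: 2 2 3 3 3 3 3 3 3 3

Derivation:
t=0: arr=2 -> substrate=0 bound=2 product=0
t=1: arr=0 -> substrate=0 bound=2 product=0
t=2: arr=2 -> substrate=1 bound=3 product=0
t=3: arr=2 -> substrate=1 bound=3 product=2
t=4: arr=1 -> substrate=2 bound=3 product=2
t=5: arr=0 -> substrate=1 bound=3 product=3
t=6: arr=3 -> substrate=2 bound=3 product=5
t=7: arr=1 -> substrate=3 bound=3 product=5
t=8: arr=0 -> substrate=2 bound=3 product=6
t=9: arr=0 -> substrate=0 bound=3 product=8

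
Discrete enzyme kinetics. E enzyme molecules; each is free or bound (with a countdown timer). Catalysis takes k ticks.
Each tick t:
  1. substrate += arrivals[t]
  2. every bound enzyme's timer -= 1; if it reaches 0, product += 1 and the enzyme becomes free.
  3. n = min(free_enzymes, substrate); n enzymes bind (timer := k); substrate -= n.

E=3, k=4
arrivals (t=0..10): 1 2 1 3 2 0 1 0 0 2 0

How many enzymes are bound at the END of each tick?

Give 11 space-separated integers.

Answer: 1 3 3 3 3 3 3 3 3 3 3

Derivation:
t=0: arr=1 -> substrate=0 bound=1 product=0
t=1: arr=2 -> substrate=0 bound=3 product=0
t=2: arr=1 -> substrate=1 bound=3 product=0
t=3: arr=3 -> substrate=4 bound=3 product=0
t=4: arr=2 -> substrate=5 bound=3 product=1
t=5: arr=0 -> substrate=3 bound=3 product=3
t=6: arr=1 -> substrate=4 bound=3 product=3
t=7: arr=0 -> substrate=4 bound=3 product=3
t=8: arr=0 -> substrate=3 bound=3 product=4
t=9: arr=2 -> substrate=3 bound=3 product=6
t=10: arr=0 -> substrate=3 bound=3 product=6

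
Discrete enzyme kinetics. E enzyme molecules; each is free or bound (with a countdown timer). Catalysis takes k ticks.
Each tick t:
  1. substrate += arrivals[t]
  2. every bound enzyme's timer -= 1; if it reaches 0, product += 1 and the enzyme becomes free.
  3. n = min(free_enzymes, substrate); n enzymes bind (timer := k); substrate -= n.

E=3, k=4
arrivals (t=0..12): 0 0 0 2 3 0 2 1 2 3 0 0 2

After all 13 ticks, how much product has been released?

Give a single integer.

t=0: arr=0 -> substrate=0 bound=0 product=0
t=1: arr=0 -> substrate=0 bound=0 product=0
t=2: arr=0 -> substrate=0 bound=0 product=0
t=3: arr=2 -> substrate=0 bound=2 product=0
t=4: arr=3 -> substrate=2 bound=3 product=0
t=5: arr=0 -> substrate=2 bound=3 product=0
t=6: arr=2 -> substrate=4 bound=3 product=0
t=7: arr=1 -> substrate=3 bound=3 product=2
t=8: arr=2 -> substrate=4 bound=3 product=3
t=9: arr=3 -> substrate=7 bound=3 product=3
t=10: arr=0 -> substrate=7 bound=3 product=3
t=11: arr=0 -> substrate=5 bound=3 product=5
t=12: arr=2 -> substrate=6 bound=3 product=6

Answer: 6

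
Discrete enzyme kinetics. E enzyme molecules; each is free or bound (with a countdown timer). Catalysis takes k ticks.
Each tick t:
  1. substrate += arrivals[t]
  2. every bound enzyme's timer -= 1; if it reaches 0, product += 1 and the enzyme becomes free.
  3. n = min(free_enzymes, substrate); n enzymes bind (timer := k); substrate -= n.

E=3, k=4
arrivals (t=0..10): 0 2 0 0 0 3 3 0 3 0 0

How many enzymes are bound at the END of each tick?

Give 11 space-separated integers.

t=0: arr=0 -> substrate=0 bound=0 product=0
t=1: arr=2 -> substrate=0 bound=2 product=0
t=2: arr=0 -> substrate=0 bound=2 product=0
t=3: arr=0 -> substrate=0 bound=2 product=0
t=4: arr=0 -> substrate=0 bound=2 product=0
t=5: arr=3 -> substrate=0 bound=3 product=2
t=6: arr=3 -> substrate=3 bound=3 product=2
t=7: arr=0 -> substrate=3 bound=3 product=2
t=8: arr=3 -> substrate=6 bound=3 product=2
t=9: arr=0 -> substrate=3 bound=3 product=5
t=10: arr=0 -> substrate=3 bound=3 product=5

Answer: 0 2 2 2 2 3 3 3 3 3 3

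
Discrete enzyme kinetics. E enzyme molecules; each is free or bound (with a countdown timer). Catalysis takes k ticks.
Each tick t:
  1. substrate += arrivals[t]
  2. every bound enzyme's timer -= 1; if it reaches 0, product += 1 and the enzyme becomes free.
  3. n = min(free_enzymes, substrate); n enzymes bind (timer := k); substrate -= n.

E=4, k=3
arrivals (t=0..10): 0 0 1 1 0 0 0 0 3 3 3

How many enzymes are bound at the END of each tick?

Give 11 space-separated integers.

t=0: arr=0 -> substrate=0 bound=0 product=0
t=1: arr=0 -> substrate=0 bound=0 product=0
t=2: arr=1 -> substrate=0 bound=1 product=0
t=3: arr=1 -> substrate=0 bound=2 product=0
t=4: arr=0 -> substrate=0 bound=2 product=0
t=5: arr=0 -> substrate=0 bound=1 product=1
t=6: arr=0 -> substrate=0 bound=0 product=2
t=7: arr=0 -> substrate=0 bound=0 product=2
t=8: arr=3 -> substrate=0 bound=3 product=2
t=9: arr=3 -> substrate=2 bound=4 product=2
t=10: arr=3 -> substrate=5 bound=4 product=2

Answer: 0 0 1 2 2 1 0 0 3 4 4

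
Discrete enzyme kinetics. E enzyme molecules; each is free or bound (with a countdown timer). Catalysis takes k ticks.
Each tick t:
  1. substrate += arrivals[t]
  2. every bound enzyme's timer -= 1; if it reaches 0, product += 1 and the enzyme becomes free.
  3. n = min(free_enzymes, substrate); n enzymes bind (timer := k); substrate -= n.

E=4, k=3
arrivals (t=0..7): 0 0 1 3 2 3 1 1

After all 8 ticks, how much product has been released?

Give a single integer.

Answer: 4

Derivation:
t=0: arr=0 -> substrate=0 bound=0 product=0
t=1: arr=0 -> substrate=0 bound=0 product=0
t=2: arr=1 -> substrate=0 bound=1 product=0
t=3: arr=3 -> substrate=0 bound=4 product=0
t=4: arr=2 -> substrate=2 bound=4 product=0
t=5: arr=3 -> substrate=4 bound=4 product=1
t=6: arr=1 -> substrate=2 bound=4 product=4
t=7: arr=1 -> substrate=3 bound=4 product=4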